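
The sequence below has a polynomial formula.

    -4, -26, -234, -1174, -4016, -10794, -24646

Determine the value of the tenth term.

-161626

-22, -208, -940, -2842, -6778, -13852
-186, -732, -1902, -3936, -7074
-546, -1170, -2034, -3138
-624, -864, -1104
-240, -240
The fifth differences are constant (-240).
-1104 − 240 = -1344;  -3138 − 1344 = -4482;  -7074 − 4482 = -11556;  -13852 − 11556 = -25408;  -24646 − 25408 = -50054
-1344 − 240 = -1584;  -4482 − 1584 = -6066;  -11556 − 6066 = -17622;  -25408 − 17622 = -43030;  -50054 − 43030 = -93084
-1584 − 240 = -1824;  -6066 − 1824 = -7890;  -17622 − 7890 = -25512;  -43030 − 25512 = -68542;  -93084 − 68542 = -161626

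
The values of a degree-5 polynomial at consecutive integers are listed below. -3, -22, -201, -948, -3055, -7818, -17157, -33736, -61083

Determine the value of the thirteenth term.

-385671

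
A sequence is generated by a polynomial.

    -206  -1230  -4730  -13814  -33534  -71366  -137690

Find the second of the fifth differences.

D1: -1024, -3500, -9084, -19720, -37832, -66324
D2: -2476, -5584, -10636, -18112, -28492
D3: -3108, -5052, -7476, -10380
D4: -1944, -2424, -2904
D5: -480, -480

-480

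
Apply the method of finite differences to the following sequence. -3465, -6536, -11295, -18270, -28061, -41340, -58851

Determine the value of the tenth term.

Δ: -3071, -4759, -6975, -9791, -13279, -17511
Δ²: -1688, -2216, -2816, -3488, -4232
Δ³: -528, -600, -672, -744
Δ⁴: -72, -72, -72
The fourth differences are constant (-72).
-744 − 72 = -816;  -4232 − 816 = -5048;  -17511 − 5048 = -22559;  -58851 − 22559 = -81410
-816 − 72 = -888;  -5048 − 888 = -5936;  -22559 − 5936 = -28495;  -81410 − 28495 = -109905
-888 − 72 = -960;  -5936 − 960 = -6896;  -28495 − 6896 = -35391;  -109905 − 35391 = -145296

-145296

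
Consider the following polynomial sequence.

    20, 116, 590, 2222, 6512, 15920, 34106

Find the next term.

66170

Δ: 96, 474, 1632, 4290, 9408, 18186
Δ²: 378, 1158, 2658, 5118, 8778
Δ³: 780, 1500, 2460, 3660
Δ⁴: 720, 960, 1200
Δ⁵: 240, 240
Fifth differences constant at 240.
1200 + 240 = 1440;  3660 + 1440 = 5100;  8778 + 5100 = 13878;  18186 + 13878 = 32064;  34106 + 32064 = 66170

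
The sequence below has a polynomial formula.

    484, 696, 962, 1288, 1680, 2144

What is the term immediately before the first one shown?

Δ: 212, 266, 326, 392, 464
Δ²: 54, 60, 66, 72
Δ³: 6, 6, 6
The third differences are constant at 6.
Work back: 54 − 6 = 48;  212 − 48 = 164;  484 − 164 = 320

320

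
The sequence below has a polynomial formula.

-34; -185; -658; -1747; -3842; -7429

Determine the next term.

-151  -473  -1089  -2095  -3587
-322  -616  -1006  -1492
-294  -390  -486
-96  -96
Constant fourth difference = -96, so extend:
-486 − 96 = -582;  -1492 − 582 = -2074;  -3587 − 2074 = -5661;  -7429 − 5661 = -13090

-13090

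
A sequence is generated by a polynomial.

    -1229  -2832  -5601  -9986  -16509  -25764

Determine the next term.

-38417

D1: -1603, -2769, -4385, -6523, -9255
D2: -1166, -1616, -2138, -2732
D3: -450, -522, -594
D4: -72, -72
The fourth differences are constant (-72).
-594 − 72 = -666;  -2732 − 666 = -3398;  -9255 − 3398 = -12653;  -25764 − 12653 = -38417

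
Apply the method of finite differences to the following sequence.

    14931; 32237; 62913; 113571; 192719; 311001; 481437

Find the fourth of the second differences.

39134

D1: 17306, 30676, 50658, 79148, 118282, 170436
D2: 13370, 19982, 28490, 39134, 52154
D3: 6612, 8508, 10644, 13020
D4: 1896, 2136, 2376
D5: 240, 240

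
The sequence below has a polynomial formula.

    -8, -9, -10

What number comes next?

-1  -1
The first differences are constant (-1).
-10 − 1 = -11

-11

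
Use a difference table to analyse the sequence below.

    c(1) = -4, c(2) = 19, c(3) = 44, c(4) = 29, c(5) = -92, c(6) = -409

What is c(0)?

First differences: 23  25  -15  -121  -317
Second differences: 2  -40  -106  -196
Third differences: -42  -66  -90
Fourth differences: -24  -24
The fourth differences are constant at -24.
Work back: -42 + 24 = -18;  2 + 18 = 20;  23 − 20 = 3;  -4 − 3 = -7

-7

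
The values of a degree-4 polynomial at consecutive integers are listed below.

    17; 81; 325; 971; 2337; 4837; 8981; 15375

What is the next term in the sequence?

24721

Δ: 64  244  646  1366  2500  4144  6394
Δ²: 180  402  720  1134  1644  2250
Δ³: 222  318  414  510  606
Δ⁴: 96  96  96  96
Fourth differences constant at 96.
606 + 96 = 702;  2250 + 702 = 2952;  6394 + 2952 = 9346;  15375 + 9346 = 24721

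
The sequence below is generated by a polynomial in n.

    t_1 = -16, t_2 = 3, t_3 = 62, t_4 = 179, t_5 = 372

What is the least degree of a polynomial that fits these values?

3

D1: 19, 59, 117, 193
D2: 40, 58, 76
D3: 18, 18
The third differences are constant, so the polynomial has degree 3.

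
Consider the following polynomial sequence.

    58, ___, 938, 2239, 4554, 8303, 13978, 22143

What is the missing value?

Using the last 6 terms:
First differences: 1301  2315  3749  5675  8165
Second differences: 1014  1434  1926  2490
Third differences: 420  492  564
Fourth differences: 72  72
Constant fourth difference = 72.
Extend backward: 420 − 72 = 348;  1014 − 348 = 666;  1301 − 666 = 635;  938 − 635 = 303

303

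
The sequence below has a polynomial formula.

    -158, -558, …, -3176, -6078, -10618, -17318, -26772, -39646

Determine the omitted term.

-1462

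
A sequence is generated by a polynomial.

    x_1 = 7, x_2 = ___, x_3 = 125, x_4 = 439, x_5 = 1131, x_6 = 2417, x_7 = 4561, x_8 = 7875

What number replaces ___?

Using the last 6 terms:
Δ: 314  692  1286  2144  3314
Δ²: 378  594  858  1170
Δ³: 216  264  312
Δ⁴: 48  48
Constant fourth difference = 48.
Extend backward: 216 − 48 = 168;  378 − 168 = 210;  314 − 210 = 104;  125 − 104 = 21

21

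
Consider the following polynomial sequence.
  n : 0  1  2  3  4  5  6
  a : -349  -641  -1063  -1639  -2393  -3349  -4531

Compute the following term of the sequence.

-5963

-292 , -422 , -576 , -754 , -956 , -1182
-130 , -154 , -178 , -202 , -226
-24 , -24 , -24 , -24
Third differences constant at -24.
-226 − 24 = -250;  -1182 − 250 = -1432;  -4531 − 1432 = -5963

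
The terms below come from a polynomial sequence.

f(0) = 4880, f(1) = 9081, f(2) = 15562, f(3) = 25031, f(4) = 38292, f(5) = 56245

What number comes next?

First differences: 4201 , 6481 , 9469 , 13261 , 17953
Second differences: 2280 , 2988 , 3792 , 4692
Third differences: 708 , 804 , 900
Fourth differences: 96 , 96
Constant fourth difference = 96, so extend:
900 + 96 = 996;  4692 + 996 = 5688;  17953 + 5688 = 23641;  56245 + 23641 = 79886

79886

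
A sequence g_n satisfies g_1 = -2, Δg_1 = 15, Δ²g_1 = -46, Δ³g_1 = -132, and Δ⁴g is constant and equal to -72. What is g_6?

-2067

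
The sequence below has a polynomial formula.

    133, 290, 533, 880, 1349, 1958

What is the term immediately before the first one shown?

44

Δ: 157  243  347  469  609
Δ²: 86  104  122  140
Δ³: 18  18  18
The third differences are constant at 18.
Work back: 86 − 18 = 68;  157 − 68 = 89;  133 − 89 = 44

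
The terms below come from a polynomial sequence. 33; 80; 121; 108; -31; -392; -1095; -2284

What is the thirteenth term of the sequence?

-22239

Δ: 47 , 41 , -13 , -139 , -361 , -703 , -1189
Δ²: -6 , -54 , -126 , -222 , -342 , -486
Δ³: -48 , -72 , -96 , -120 , -144
Δ⁴: -24 , -24 , -24 , -24
The fourth differences are constant (-24).
-144 − 24 = -168;  -486 − 168 = -654;  -1189 − 654 = -1843;  -2284 − 1843 = -4127
-168 − 24 = -192;  -654 − 192 = -846;  -1843 − 846 = -2689;  -4127 − 2689 = -6816
-192 − 24 = -216;  -846 − 216 = -1062;  -2689 − 1062 = -3751;  -6816 − 3751 = -10567
-216 − 24 = -240;  -1062 − 240 = -1302;  -3751 − 1302 = -5053;  -10567 − 5053 = -15620
-240 − 24 = -264;  -1302 − 264 = -1566;  -5053 − 1566 = -6619;  -15620 − 6619 = -22239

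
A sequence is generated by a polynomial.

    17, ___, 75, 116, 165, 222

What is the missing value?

42

Using the last 4 terms:
First differences: 41  49  57
Second differences: 8  8
Constant second difference = 8.
Extend backward: 41 − 8 = 33;  75 − 33 = 42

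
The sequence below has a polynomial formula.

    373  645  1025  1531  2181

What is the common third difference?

D1: 272, 380, 506, 650
D2: 108, 126, 144
D3: 18, 18

18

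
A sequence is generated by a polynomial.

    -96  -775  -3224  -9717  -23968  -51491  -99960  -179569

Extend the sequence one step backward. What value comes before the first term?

-679, -2449, -6493, -14251, -27523, -48469, -79609
-1770, -4044, -7758, -13272, -20946, -31140
-2274, -3714, -5514, -7674, -10194
-1440, -1800, -2160, -2520
-360, -360, -360
The fifth differences are constant at -360.
Work back: -1440 + 360 = -1080;  -2274 + 1080 = -1194;  -1770 + 1194 = -576;  -679 + 576 = -103;  -96 + 103 = 7

7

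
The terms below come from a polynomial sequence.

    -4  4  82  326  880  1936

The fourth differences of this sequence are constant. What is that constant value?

First differences: 8, 78, 244, 554, 1056
Second differences: 70, 166, 310, 502
Third differences: 96, 144, 192
Fourth differences: 48, 48

48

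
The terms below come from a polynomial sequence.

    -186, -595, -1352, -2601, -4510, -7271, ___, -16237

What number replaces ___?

-11100

Using the first 6 terms:
First differences: -409  -757  -1249  -1909  -2761
Second differences: -348  -492  -660  -852
Third differences: -144  -168  -192
Fourth differences: -24  -24
Constant fourth difference = -24.
Extend forward: -192 − 24 = -216;  -852 − 216 = -1068;  -2761 − 1068 = -3829;  -7271 − 3829 = -11100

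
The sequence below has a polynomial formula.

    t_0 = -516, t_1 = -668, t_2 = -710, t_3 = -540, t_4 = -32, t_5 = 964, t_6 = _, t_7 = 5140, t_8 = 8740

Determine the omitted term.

Using the first 6 terms:
-152, -42, 170, 508, 996
110, 212, 338, 488
102, 126, 150
24, 24
Constant fourth difference = 24.
Extend forward: 150 + 24 = 174;  488 + 174 = 662;  996 + 662 = 1658;  964 + 1658 = 2622

2622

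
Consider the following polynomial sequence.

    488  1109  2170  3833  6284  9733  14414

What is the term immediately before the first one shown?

169

Δ: 621  1061  1663  2451  3449  4681
Δ²: 440  602  788  998  1232
Δ³: 162  186  210  234
Δ⁴: 24  24  24
The fourth differences are constant at 24.
Work back: 162 − 24 = 138;  440 − 138 = 302;  621 − 302 = 319;  488 − 319 = 169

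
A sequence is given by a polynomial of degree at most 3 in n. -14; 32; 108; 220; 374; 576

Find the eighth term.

46, 76, 112, 154, 202
30, 36, 42, 48
6, 6, 6
The third differences are constant (6).
48 + 6 = 54;  202 + 54 = 256;  576 + 256 = 832
54 + 6 = 60;  256 + 60 = 316;  832 + 316 = 1148

1148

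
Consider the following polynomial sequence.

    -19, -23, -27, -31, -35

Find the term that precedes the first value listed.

-15

-4, -4, -4, -4
The first differences are constant at -4.
Work back: -19 + 4 = -15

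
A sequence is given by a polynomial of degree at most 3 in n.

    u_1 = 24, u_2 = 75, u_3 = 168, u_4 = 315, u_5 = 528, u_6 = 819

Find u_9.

2280

Δ: 51 , 93 , 147 , 213 , 291
Δ²: 42 , 54 , 66 , 78
Δ³: 12 , 12 , 12
Constant third difference = 12, so extend:
78 + 12 = 90;  291 + 90 = 381;  819 + 381 = 1200
90 + 12 = 102;  381 + 102 = 483;  1200 + 483 = 1683
102 + 12 = 114;  483 + 114 = 597;  1683 + 597 = 2280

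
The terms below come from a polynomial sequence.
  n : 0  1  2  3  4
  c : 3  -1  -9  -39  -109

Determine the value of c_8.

D1: -4, -8, -30, -70
D2: -4, -22, -40
D3: -18, -18
The third differences are constant (-18).
-40 − 18 = -58;  -70 − 58 = -128;  -109 − 128 = -237
-58 − 18 = -76;  -128 − 76 = -204;  -237 − 204 = -441
-76 − 18 = -94;  -204 − 94 = -298;  -441 − 298 = -739
-94 − 18 = -112;  -298 − 112 = -410;  -739 − 410 = -1149

-1149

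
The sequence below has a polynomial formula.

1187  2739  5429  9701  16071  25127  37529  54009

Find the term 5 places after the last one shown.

Δ: 1552  2690  4272  6370  9056  12402  16480
Δ²: 1138  1582  2098  2686  3346  4078
Δ³: 444  516  588  660  732
Δ⁴: 72  72  72  72
Fourth differences constant at 72.
732 + 72 = 804;  4078 + 804 = 4882;  16480 + 4882 = 21362;  54009 + 21362 = 75371
804 + 72 = 876;  4882 + 876 = 5758;  21362 + 5758 = 27120;  75371 + 27120 = 102491
876 + 72 = 948;  5758 + 948 = 6706;  27120 + 6706 = 33826;  102491 + 33826 = 136317
948 + 72 = 1020;  6706 + 1020 = 7726;  33826 + 7726 = 41552;  136317 + 41552 = 177869
1020 + 72 = 1092;  7726 + 1092 = 8818;  41552 + 8818 = 50370;  177869 + 50370 = 228239

228239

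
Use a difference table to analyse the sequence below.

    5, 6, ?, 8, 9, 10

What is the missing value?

Using the last 3 terms:
1  1
Constant first difference = 1.
Extend backward: 8 − 1 = 7

7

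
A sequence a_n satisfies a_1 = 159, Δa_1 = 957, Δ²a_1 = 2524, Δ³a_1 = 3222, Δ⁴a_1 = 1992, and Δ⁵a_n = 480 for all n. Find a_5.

Build the table forward from the leading diagonal:
Fifth differences: 480  480  480  480  480
Fourth differences: 1992  2472  2952  3432  3912
Third differences: 3222  5214  7686  10638  14070
Second differences: 2524  5746  10960  18646  29284
First differences: 957  3481  9227  20187  38833
a: 159  1116  4597  13824  34011

34011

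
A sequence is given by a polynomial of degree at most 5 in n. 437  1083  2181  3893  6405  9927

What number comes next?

14693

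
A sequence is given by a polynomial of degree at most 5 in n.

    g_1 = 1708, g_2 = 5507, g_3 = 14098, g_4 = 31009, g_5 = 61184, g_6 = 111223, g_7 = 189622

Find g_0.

349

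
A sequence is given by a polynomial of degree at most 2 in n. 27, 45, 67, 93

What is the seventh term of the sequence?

Δ: 18 , 22 , 26
Δ²: 4 , 4
Second differences constant at 4.
26 + 4 = 30;  93 + 30 = 123
30 + 4 = 34;  123 + 34 = 157
34 + 4 = 38;  157 + 38 = 195

195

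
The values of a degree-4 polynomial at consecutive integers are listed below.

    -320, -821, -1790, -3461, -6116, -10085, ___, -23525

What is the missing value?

Using the first 6 terms:
-501  -969  -1671  -2655  -3969
-468  -702  -984  -1314
-234  -282  -330
-48  -48
Constant fourth difference = -48.
Extend forward: -330 − 48 = -378;  -1314 − 378 = -1692;  -3969 − 1692 = -5661;  -10085 − 5661 = -15746

-15746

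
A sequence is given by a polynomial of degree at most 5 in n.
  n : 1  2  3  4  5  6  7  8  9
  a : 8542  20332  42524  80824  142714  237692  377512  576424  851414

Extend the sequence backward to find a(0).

2984

First differences: 11790  22192  38300  61890  94978  139820  198912  274990
Second differences: 10402  16108  23590  33088  44842  59092  76078
Third differences: 5706  7482  9498  11754  14250  16986
Fourth differences: 1776  2016  2256  2496  2736
Fifth differences: 240  240  240  240
The fifth differences are constant at 240.
Work back: 1776 − 240 = 1536;  5706 − 1536 = 4170;  10402 − 4170 = 6232;  11790 − 6232 = 5558;  8542 − 5558 = 2984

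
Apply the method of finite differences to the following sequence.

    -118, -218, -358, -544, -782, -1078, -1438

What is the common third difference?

-6

First differences: -100, -140, -186, -238, -296, -360
Second differences: -40, -46, -52, -58, -64
Third differences: -6, -6, -6, -6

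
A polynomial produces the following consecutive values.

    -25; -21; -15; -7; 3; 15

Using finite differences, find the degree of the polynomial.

Δ: 4, 6, 8, 10, 12
Δ²: 2, 2, 2, 2
The second differences are constant, so the polynomial has degree 2.

2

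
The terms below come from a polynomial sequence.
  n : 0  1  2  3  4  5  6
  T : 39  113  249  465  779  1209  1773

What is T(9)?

4449

74 , 136 , 216 , 314 , 430 , 564
62 , 80 , 98 , 116 , 134
18 , 18 , 18 , 18
The third differences are constant (18).
134 + 18 = 152;  564 + 152 = 716;  1773 + 716 = 2489
152 + 18 = 170;  716 + 170 = 886;  2489 + 886 = 3375
170 + 18 = 188;  886 + 188 = 1074;  3375 + 1074 = 4449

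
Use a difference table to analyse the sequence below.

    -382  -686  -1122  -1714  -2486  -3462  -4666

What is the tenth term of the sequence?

-9886

First differences: -304, -436, -592, -772, -976, -1204
Second differences: -132, -156, -180, -204, -228
Third differences: -24, -24, -24, -24
Constant third difference = -24, so extend:
-228 − 24 = -252;  -1204 − 252 = -1456;  -4666 − 1456 = -6122
-252 − 24 = -276;  -1456 − 276 = -1732;  -6122 − 1732 = -7854
-276 − 24 = -300;  -1732 − 300 = -2032;  -7854 − 2032 = -9886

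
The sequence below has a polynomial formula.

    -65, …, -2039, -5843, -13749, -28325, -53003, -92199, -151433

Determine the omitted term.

Using the last 7 terms:
Δ: -3804  -7906  -14576  -24678  -39196  -59234
Δ²: -4102  -6670  -10102  -14518  -20038
Δ³: -2568  -3432  -4416  -5520
Δ⁴: -864  -984  -1104
Δ⁵: -120  -120
Constant fifth difference = -120.
Extend backward: -864 + 120 = -744;  -2568 + 744 = -1824;  -4102 + 1824 = -2278;  -3804 + 2278 = -1526;  -2039 + 1526 = -513

-513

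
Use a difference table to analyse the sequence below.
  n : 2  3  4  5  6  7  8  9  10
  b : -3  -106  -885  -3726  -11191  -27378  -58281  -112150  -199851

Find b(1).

D1: -103, -779, -2841, -7465, -16187, -30903, -53869, -87701
D2: -676, -2062, -4624, -8722, -14716, -22966, -33832
D3: -1386, -2562, -4098, -5994, -8250, -10866
D4: -1176, -1536, -1896, -2256, -2616
D5: -360, -360, -360, -360
The fifth differences are constant at -360.
Work back: -1176 + 360 = -816;  -1386 + 816 = -570;  -676 + 570 = -106;  -103 + 106 = 3;  -3 − 3 = -6

-6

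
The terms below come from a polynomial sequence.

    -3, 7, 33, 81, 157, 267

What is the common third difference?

6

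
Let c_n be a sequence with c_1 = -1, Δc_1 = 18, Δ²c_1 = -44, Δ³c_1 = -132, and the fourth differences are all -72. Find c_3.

Build the table forward from the leading diagonal:
Fourth differences: -72, -72, -72
Third differences: -132, -204, -276
Second differences: -44, -176, -380
First differences: 18, -26, -202
c: -1, 17, -9

-9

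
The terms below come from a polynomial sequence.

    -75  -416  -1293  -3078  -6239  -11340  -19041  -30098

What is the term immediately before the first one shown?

6

D1: -341  -877  -1785  -3161  -5101  -7701  -11057
D2: -536  -908  -1376  -1940  -2600  -3356
D3: -372  -468  -564  -660  -756
D4: -96  -96  -96  -96
The fourth differences are constant at -96.
Work back: -372 + 96 = -276;  -536 + 276 = -260;  -341 + 260 = -81;  -75 + 81 = 6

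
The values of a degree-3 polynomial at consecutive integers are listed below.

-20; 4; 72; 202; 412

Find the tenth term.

3292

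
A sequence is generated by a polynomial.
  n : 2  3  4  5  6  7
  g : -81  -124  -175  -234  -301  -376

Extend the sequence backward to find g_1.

Δ: -43, -51, -59, -67, -75
Δ²: -8, -8, -8, -8
The second differences are constant at -8.
Work back: -43 + 8 = -35;  -81 + 35 = -46

-46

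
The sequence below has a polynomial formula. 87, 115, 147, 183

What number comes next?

223

First differences: 28, 32, 36
Second differences: 4, 4
The second differences are constant (4).
36 + 4 = 40;  183 + 40 = 223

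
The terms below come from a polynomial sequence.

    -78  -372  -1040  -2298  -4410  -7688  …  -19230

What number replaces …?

Using the first 6 terms:
-294, -668, -1258, -2112, -3278
-374, -590, -854, -1166
-216, -264, -312
-48, -48
Constant fourth difference = -48.
Extend forward: -312 − 48 = -360;  -1166 − 360 = -1526;  -3278 − 1526 = -4804;  -7688 − 4804 = -12492

-12492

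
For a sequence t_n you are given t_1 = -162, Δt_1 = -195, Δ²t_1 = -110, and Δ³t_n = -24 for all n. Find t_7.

Build the table forward from the leading diagonal:
Δ³: -24  -24  -24  -24  -24  -24  -24
Δ²: -110  -134  -158  -182  -206  -230  -254
Δ: -195  -305  -439  -597  -779  -985  -1215
t: -162  -357  -662  -1101  -1698  -2477  -3462

-3462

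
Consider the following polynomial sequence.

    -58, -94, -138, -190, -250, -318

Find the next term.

-394

-36, -44, -52, -60, -68
-8, -8, -8, -8
Second differences constant at -8.
-68 − 8 = -76;  -318 − 76 = -394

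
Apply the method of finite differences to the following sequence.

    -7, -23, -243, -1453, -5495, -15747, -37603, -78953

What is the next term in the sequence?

-150663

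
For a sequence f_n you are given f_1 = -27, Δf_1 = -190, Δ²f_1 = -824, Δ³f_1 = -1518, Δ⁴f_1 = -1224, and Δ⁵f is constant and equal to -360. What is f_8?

Build the table forward from the leading diagonal:
Δ⁵: -360  -360  -360  -360  -360  -360  -360  -360
Δ⁴: -1224  -1584  -1944  -2304  -2664  -3024  -3384  -3744
Δ³: -1518  -2742  -4326  -6270  -8574  -11238  -14262  -17646
Δ²: -824  -2342  -5084  -9410  -15680  -24254  -35492  -49754
Δ: -190  -1014  -3356  -8440  -17850  -33530  -57784  -93276
f: -27  -217  -1231  -4587  -13027  -30877  -64407  -122191

-122191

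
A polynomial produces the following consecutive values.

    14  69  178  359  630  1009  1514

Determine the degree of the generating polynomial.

First differences: 55, 109, 181, 271, 379, 505
Second differences: 54, 72, 90, 108, 126
Third differences: 18, 18, 18, 18
The third differences are constant, so the polynomial has degree 3.

3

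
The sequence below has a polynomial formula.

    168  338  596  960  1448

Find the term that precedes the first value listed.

170, 258, 364, 488
88, 106, 124
18, 18
The third differences are constant at 18.
Work back: 88 − 18 = 70;  170 − 70 = 100;  168 − 100 = 68

68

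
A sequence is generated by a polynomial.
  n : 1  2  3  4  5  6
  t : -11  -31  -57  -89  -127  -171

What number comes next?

-221

D1: -20, -26, -32, -38, -44
D2: -6, -6, -6, -6
Second differences constant at -6.
-44 − 6 = -50;  -171 − 50 = -221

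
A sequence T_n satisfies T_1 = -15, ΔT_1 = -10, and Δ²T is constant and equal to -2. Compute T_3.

-37

Build the table forward from the leading diagonal:
Second differences: -2, -2, -2
First differences: -10, -12, -14
T: -15, -25, -37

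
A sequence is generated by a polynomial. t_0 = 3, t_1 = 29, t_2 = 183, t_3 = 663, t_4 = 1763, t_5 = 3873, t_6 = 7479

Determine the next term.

First differences: 26, 154, 480, 1100, 2110, 3606
Second differences: 128, 326, 620, 1010, 1496
Third differences: 198, 294, 390, 486
Fourth differences: 96, 96, 96
Fourth differences constant at 96.
486 + 96 = 582;  1496 + 582 = 2078;  3606 + 2078 = 5684;  7479 + 5684 = 13163

13163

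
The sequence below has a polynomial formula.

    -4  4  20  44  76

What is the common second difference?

First differences: 8, 16, 24, 32
Second differences: 8, 8, 8

8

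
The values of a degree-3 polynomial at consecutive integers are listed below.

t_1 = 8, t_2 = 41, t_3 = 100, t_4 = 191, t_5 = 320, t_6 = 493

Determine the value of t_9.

Δ: 33, 59, 91, 129, 173
Δ²: 26, 32, 38, 44
Δ³: 6, 6, 6
The third differences are constant (6).
44 + 6 = 50;  173 + 50 = 223;  493 + 223 = 716
50 + 6 = 56;  223 + 56 = 279;  716 + 279 = 995
56 + 6 = 62;  279 + 62 = 341;  995 + 341 = 1336

1336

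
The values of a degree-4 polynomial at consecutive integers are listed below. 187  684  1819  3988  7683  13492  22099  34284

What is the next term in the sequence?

497, 1135, 2169, 3695, 5809, 8607, 12185
638, 1034, 1526, 2114, 2798, 3578
396, 492, 588, 684, 780
96, 96, 96, 96
The fourth differences are constant (96).
780 + 96 = 876;  3578 + 876 = 4454;  12185 + 4454 = 16639;  34284 + 16639 = 50923

50923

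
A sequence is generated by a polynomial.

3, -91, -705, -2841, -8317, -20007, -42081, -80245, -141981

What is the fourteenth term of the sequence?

-1220671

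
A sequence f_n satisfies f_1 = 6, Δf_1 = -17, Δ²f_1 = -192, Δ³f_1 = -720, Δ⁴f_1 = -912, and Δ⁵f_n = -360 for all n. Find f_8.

-68825

Build the table forward from the leading diagonal:
Fifth differences: -360  -360  -360  -360  -360  -360  -360  -360
Fourth differences: -912  -1272  -1632  -1992  -2352  -2712  -3072  -3432
Third differences: -720  -1632  -2904  -4536  -6528  -8880  -11592  -14664
Second differences: -192  -912  -2544  -5448  -9984  -16512  -25392  -36984
First differences: -17  -209  -1121  -3665  -9113  -19097  -35609  -61001
f: 6  -11  -220  -1341  -5006  -14119  -33216  -68825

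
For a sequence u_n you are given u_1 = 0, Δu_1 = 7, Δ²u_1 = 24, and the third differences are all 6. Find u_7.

Build the table forward from the leading diagonal:
Δ³: 6  6  6  6  6  6  6
Δ²: 24  30  36  42  48  54  60
Δ: 7  31  61  97  139  187  241
u: 0  7  38  99  196  335  522

522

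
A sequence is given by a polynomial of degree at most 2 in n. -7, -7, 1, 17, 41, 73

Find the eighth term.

Δ: 0, 8, 16, 24, 32
Δ²: 8, 8, 8, 8
The second differences are constant (8).
32 + 8 = 40;  73 + 40 = 113
40 + 8 = 48;  113 + 48 = 161

161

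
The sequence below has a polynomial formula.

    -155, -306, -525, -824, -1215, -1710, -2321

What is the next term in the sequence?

-3060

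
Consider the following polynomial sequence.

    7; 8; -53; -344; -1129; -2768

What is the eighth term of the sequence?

1, -61, -291, -785, -1639
-62, -230, -494, -854
-168, -264, -360
-96, -96
Fourth differences constant at -96.
-360 − 96 = -456;  -854 − 456 = -1310;  -1639 − 1310 = -2949;  -2768 − 2949 = -5717
-456 − 96 = -552;  -1310 − 552 = -1862;  -2949 − 1862 = -4811;  -5717 − 4811 = -10528

-10528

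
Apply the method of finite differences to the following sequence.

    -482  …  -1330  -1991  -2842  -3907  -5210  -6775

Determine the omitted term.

-835

Using the last 6 terms:
-661, -851, -1065, -1303, -1565
-190, -214, -238, -262
-24, -24, -24
Constant third difference = -24.
Extend backward: -190 + 24 = -166;  -661 + 166 = -495;  -1330 + 495 = -835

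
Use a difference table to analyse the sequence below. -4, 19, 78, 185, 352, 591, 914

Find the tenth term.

2507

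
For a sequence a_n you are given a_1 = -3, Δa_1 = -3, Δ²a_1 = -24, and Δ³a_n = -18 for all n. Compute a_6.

-438

Build the table forward from the leading diagonal:
Third differences: -18, -18, -18, -18, -18, -18
Second differences: -24, -42, -60, -78, -96, -114
First differences: -3, -27, -69, -129, -207, -303
a: -3, -6, -33, -102, -231, -438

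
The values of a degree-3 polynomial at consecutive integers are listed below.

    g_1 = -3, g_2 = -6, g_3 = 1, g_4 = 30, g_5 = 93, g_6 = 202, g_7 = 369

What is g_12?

Δ: -3  7  29  63  109  167
Δ²: 10  22  34  46  58
Δ³: 12  12  12  12
Constant third difference = 12, so extend:
58 + 12 = 70;  167 + 70 = 237;  369 + 237 = 606
70 + 12 = 82;  237 + 82 = 319;  606 + 319 = 925
82 + 12 = 94;  319 + 94 = 413;  925 + 413 = 1338
94 + 12 = 106;  413 + 106 = 519;  1338 + 519 = 1857
106 + 12 = 118;  519 + 118 = 637;  1857 + 637 = 2494

2494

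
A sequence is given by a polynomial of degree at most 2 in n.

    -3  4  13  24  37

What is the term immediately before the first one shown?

-8

7  9  11  13
2  2  2
The second differences are constant at 2.
Work back: 7 − 2 = 5;  -3 − 5 = -8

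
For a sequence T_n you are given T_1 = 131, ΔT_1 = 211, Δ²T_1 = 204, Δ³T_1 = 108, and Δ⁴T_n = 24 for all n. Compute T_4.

1484

Build the table forward from the leading diagonal:
Δ⁴: 24, 24, 24, 24
Δ³: 108, 132, 156, 180
Δ²: 204, 312, 444, 600
Δ: 211, 415, 727, 1171
T: 131, 342, 757, 1484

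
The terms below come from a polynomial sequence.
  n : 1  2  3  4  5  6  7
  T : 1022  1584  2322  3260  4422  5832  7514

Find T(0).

Δ: 562, 738, 938, 1162, 1410, 1682
Δ²: 176, 200, 224, 248, 272
Δ³: 24, 24, 24, 24
The third differences are constant at 24.
Work back: 176 − 24 = 152;  562 − 152 = 410;  1022 − 410 = 612

612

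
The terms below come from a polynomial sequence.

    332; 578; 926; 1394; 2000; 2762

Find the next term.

3698

D1: 246, 348, 468, 606, 762
D2: 102, 120, 138, 156
D3: 18, 18, 18
The third differences are constant (18).
156 + 18 = 174;  762 + 174 = 936;  2762 + 936 = 3698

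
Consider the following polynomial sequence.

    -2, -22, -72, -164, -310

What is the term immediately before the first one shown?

0

Δ: -20, -50, -92, -146
Δ²: -30, -42, -54
Δ³: -12, -12
The third differences are constant at -12.
Work back: -30 + 12 = -18;  -20 + 18 = -2;  -2 + 2 = 0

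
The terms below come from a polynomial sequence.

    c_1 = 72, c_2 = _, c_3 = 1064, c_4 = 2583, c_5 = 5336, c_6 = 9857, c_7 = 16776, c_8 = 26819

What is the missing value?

Using the last 6 terms:
1519  2753  4521  6919  10043
1234  1768  2398  3124
534  630  726
96  96
Constant fourth difference = 96.
Extend backward: 534 − 96 = 438;  1234 − 438 = 796;  1519 − 796 = 723;  1064 − 723 = 341

341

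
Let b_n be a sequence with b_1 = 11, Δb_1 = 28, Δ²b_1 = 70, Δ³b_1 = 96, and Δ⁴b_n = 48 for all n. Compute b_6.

Build the table forward from the leading diagonal:
Δ⁴: 48  48  48  48  48  48
Δ³: 96  144  192  240  288  336
Δ²: 70  166  310  502  742  1030
Δ: 28  98  264  574  1076  1818
b: 11  39  137  401  975  2051

2051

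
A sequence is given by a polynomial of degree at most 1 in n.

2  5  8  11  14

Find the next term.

17

3, 3, 3, 3
The first differences are constant (3).
14 + 3 = 17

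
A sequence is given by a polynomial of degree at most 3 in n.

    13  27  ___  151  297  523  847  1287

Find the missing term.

67

Using the last 5 terms:
D1: 146  226  324  440
D2: 80  98  116
D3: 18  18
Constant third difference = 18.
Extend backward: 80 − 18 = 62;  146 − 62 = 84;  151 − 84 = 67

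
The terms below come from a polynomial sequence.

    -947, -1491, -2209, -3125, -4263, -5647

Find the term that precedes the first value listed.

Δ: -544, -718, -916, -1138, -1384
Δ²: -174, -198, -222, -246
Δ³: -24, -24, -24
The third differences are constant at -24.
Work back: -174 + 24 = -150;  -544 + 150 = -394;  -947 + 394 = -553

-553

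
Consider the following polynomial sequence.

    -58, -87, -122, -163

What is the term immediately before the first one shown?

-35

-29  -35  -41
-6  -6
The second differences are constant at -6.
Work back: -29 + 6 = -23;  -58 + 23 = -35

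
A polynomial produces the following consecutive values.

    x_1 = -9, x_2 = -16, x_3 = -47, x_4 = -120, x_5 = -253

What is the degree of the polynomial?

3

First differences: -7, -31, -73, -133
Second differences: -24, -42, -60
Third differences: -18, -18
The third differences are constant, so the polynomial has degree 3.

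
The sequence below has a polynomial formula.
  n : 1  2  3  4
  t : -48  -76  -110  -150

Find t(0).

-28  -34  -40
-6  -6
The second differences are constant at -6.
Work back: -28 + 6 = -22;  -48 + 22 = -26

-26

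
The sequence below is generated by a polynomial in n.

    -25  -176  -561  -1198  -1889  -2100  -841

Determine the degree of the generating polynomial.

5

Δ: -151, -385, -637, -691, -211, 1259
Δ²: -234, -252, -54, 480, 1470
Δ³: -18, 198, 534, 990
Δ⁴: 216, 336, 456
Δ⁵: 120, 120
The fifth differences are constant, so the polynomial has degree 5.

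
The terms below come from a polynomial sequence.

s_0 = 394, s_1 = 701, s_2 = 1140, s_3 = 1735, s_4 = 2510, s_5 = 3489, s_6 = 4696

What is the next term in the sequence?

6155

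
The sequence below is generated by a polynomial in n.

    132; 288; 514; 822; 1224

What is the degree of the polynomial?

3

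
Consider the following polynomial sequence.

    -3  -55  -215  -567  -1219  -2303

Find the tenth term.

-14439

-52 , -160 , -352 , -652 , -1084
-108 , -192 , -300 , -432
-84 , -108 , -132
-24 , -24
Constant fourth difference = -24, so extend:
-132 − 24 = -156;  -432 − 156 = -588;  -1084 − 588 = -1672;  -2303 − 1672 = -3975
-156 − 24 = -180;  -588 − 180 = -768;  -1672 − 768 = -2440;  -3975 − 2440 = -6415
-180 − 24 = -204;  -768 − 204 = -972;  -2440 − 972 = -3412;  -6415 − 3412 = -9827
-204 − 24 = -228;  -972 − 228 = -1200;  -3412 − 1200 = -4612;  -9827 − 4612 = -14439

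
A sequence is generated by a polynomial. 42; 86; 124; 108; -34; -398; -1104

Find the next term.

-2296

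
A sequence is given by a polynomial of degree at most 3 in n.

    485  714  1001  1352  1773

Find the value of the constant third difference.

D1: 229, 287, 351, 421
D2: 58, 64, 70
D3: 6, 6

6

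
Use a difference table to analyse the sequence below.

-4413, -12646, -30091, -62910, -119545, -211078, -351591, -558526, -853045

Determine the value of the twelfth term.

First differences: -8233 , -17445 , -32819 , -56635 , -91533 , -140513 , -206935 , -294519
Second differences: -9212 , -15374 , -23816 , -34898 , -48980 , -66422 , -87584
Third differences: -6162 , -8442 , -11082 , -14082 , -17442 , -21162
Fourth differences: -2280 , -2640 , -3000 , -3360 , -3720
Fifth differences: -360 , -360 , -360 , -360
Constant fifth difference = -360, so extend:
-3720 − 360 = -4080;  -21162 − 4080 = -25242;  -87584 − 25242 = -112826;  -294519 − 112826 = -407345;  -853045 − 407345 = -1260390
-4080 − 360 = -4440;  -25242 − 4440 = -29682;  -112826 − 29682 = -142508;  -407345 − 142508 = -549853;  -1260390 − 549853 = -1810243
-4440 − 360 = -4800;  -29682 − 4800 = -34482;  -142508 − 34482 = -176990;  -549853 − 176990 = -726843;  -1810243 − 726843 = -2537086

-2537086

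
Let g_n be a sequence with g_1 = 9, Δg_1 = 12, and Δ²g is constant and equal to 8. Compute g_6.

149

Build the table forward from the leading diagonal:
D2: 8, 8, 8, 8, 8, 8
D1: 12, 20, 28, 36, 44, 52
g: 9, 21, 41, 69, 105, 149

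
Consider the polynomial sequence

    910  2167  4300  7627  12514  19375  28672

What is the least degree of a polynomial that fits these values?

4

First differences: 1257, 2133, 3327, 4887, 6861, 9297
Second differences: 876, 1194, 1560, 1974, 2436
Third differences: 318, 366, 414, 462
Fourth differences: 48, 48, 48
The fourth differences are constant, so the polynomial has degree 4.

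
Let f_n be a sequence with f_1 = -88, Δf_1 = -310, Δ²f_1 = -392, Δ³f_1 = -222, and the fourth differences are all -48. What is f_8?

-19940

Build the table forward from the leading diagonal:
D4: -48  -48  -48  -48  -48  -48  -48  -48
D3: -222  -270  -318  -366  -414  -462  -510  -558
D2: -392  -614  -884  -1202  -1568  -1982  -2444  -2954
D1: -310  -702  -1316  -2200  -3402  -4970  -6952  -9396
f: -88  -398  -1100  -2416  -4616  -8018  -12988  -19940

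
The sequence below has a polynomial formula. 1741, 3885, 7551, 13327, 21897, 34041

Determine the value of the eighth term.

72651

First differences: 2144 , 3666 , 5776 , 8570 , 12144
Second differences: 1522 , 2110 , 2794 , 3574
Third differences: 588 , 684 , 780
Fourth differences: 96 , 96
The fourth differences are constant (96).
780 + 96 = 876;  3574 + 876 = 4450;  12144 + 4450 = 16594;  34041 + 16594 = 50635
876 + 96 = 972;  4450 + 972 = 5422;  16594 + 5422 = 22016;  50635 + 22016 = 72651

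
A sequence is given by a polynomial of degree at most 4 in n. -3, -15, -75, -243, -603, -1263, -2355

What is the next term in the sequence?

-4035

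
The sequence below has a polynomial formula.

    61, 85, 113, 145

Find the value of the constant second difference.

First differences: 24, 28, 32
Second differences: 4, 4

4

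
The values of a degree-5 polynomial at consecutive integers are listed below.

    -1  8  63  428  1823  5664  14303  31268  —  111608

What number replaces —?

Using the first 8 terms:
First differences: 9, 55, 365, 1395, 3841, 8639, 16965
Second differences: 46, 310, 1030, 2446, 4798, 8326
Third differences: 264, 720, 1416, 2352, 3528
Fourth differences: 456, 696, 936, 1176
Fifth differences: 240, 240, 240
Constant fifth difference = 240.
Extend forward: 1176 + 240 = 1416;  3528 + 1416 = 4944;  8326 + 4944 = 13270;  16965 + 13270 = 30235;  31268 + 30235 = 61503

61503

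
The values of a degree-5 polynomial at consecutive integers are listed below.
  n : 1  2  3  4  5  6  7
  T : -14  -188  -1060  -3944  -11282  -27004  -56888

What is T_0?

8

First differences: -174, -872, -2884, -7338, -15722, -29884
Second differences: -698, -2012, -4454, -8384, -14162
Third differences: -1314, -2442, -3930, -5778
Fourth differences: -1128, -1488, -1848
Fifth differences: -360, -360
The fifth differences are constant at -360.
Work back: -1128 + 360 = -768;  -1314 + 768 = -546;  -698 + 546 = -152;  -174 + 152 = -22;  -14 + 22 = 8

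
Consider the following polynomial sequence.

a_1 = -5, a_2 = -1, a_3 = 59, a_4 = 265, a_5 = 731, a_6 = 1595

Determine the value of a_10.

12631

4 , 60 , 206 , 466 , 864
56 , 146 , 260 , 398
90 , 114 , 138
24 , 24
The fourth differences are constant (24).
138 + 24 = 162;  398 + 162 = 560;  864 + 560 = 1424;  1595 + 1424 = 3019
162 + 24 = 186;  560 + 186 = 746;  1424 + 746 = 2170;  3019 + 2170 = 5189
186 + 24 = 210;  746 + 210 = 956;  2170 + 956 = 3126;  5189 + 3126 = 8315
210 + 24 = 234;  956 + 234 = 1190;  3126 + 1190 = 4316;  8315 + 4316 = 12631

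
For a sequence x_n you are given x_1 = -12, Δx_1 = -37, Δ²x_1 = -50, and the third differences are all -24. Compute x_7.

-1464

Build the table forward from the leading diagonal:
Third differences: -24  -24  -24  -24  -24  -24  -24
Second differences: -50  -74  -98  -122  -146  -170  -194
First differences: -37  -87  -161  -259  -381  -527  -697
x: -12  -49  -136  -297  -556  -937  -1464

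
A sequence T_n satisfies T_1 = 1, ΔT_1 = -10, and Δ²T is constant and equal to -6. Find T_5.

-75

Build the table forward from the leading diagonal:
Second differences: -6, -6, -6, -6, -6
First differences: -10, -16, -22, -28, -34
T: 1, -9, -25, -47, -75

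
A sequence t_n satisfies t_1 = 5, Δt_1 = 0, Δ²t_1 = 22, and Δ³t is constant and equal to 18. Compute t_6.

405

Build the table forward from the leading diagonal:
Third differences: 18, 18, 18, 18, 18, 18
Second differences: 22, 40, 58, 76, 94, 112
First differences: 0, 22, 62, 120, 196, 290
t: 5, 5, 27, 89, 209, 405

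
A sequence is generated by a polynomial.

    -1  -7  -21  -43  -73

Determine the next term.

-111

Δ: -6 , -14 , -22 , -30
Δ²: -8 , -8 , -8
The second differences are constant (-8).
-30 − 8 = -38;  -73 − 38 = -111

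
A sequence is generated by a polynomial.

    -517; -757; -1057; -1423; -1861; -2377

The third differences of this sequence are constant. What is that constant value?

-6

First differences: -240, -300, -366, -438, -516
Second differences: -60, -66, -72, -78
Third differences: -6, -6, -6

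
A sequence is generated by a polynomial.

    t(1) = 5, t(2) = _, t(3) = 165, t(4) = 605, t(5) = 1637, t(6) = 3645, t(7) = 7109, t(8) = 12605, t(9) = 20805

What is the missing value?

Using the last 7 terms:
First differences: 440, 1032, 2008, 3464, 5496, 8200
Second differences: 592, 976, 1456, 2032, 2704
Third differences: 384, 480, 576, 672
Fourth differences: 96, 96, 96
Constant fourth difference = 96.
Extend backward: 384 − 96 = 288;  592 − 288 = 304;  440 − 304 = 136;  165 − 136 = 29

29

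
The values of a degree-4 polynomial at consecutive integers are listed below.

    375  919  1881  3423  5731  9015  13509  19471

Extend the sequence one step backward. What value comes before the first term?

First differences: 544  962  1542  2308  3284  4494  5962
Second differences: 418  580  766  976  1210  1468
Third differences: 162  186  210  234  258
Fourth differences: 24  24  24  24
The fourth differences are constant at 24.
Work back: 162 − 24 = 138;  418 − 138 = 280;  544 − 280 = 264;  375 − 264 = 111

111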